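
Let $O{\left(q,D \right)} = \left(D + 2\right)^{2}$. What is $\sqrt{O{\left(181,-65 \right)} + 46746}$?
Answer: $21 \sqrt{115} \approx 225.2$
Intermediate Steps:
$O{\left(q,D \right)} = \left(2 + D\right)^{2}$
$\sqrt{O{\left(181,-65 \right)} + 46746} = \sqrt{\left(2 - 65\right)^{2} + 46746} = \sqrt{\left(-63\right)^{2} + 46746} = \sqrt{3969 + 46746} = \sqrt{50715} = 21 \sqrt{115}$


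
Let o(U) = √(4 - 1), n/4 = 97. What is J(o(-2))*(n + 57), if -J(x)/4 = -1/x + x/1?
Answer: -3560*√3/3 ≈ -2055.4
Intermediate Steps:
n = 388 (n = 4*97 = 388)
o(U) = √3
J(x) = -4*x + 4/x (J(x) = -4*(-1/x + x/1) = -4*(-1/x + x*1) = -4*(-1/x + x) = -4*(x - 1/x) = -4*x + 4/x)
J(o(-2))*(n + 57) = (-4*√3 + 4/(√3))*(388 + 57) = (-4*√3 + 4*(√3/3))*445 = (-4*√3 + 4*√3/3)*445 = -8*√3/3*445 = -3560*√3/3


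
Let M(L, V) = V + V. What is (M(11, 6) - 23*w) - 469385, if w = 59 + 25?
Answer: -471305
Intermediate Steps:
w = 84
M(L, V) = 2*V
(M(11, 6) - 23*w) - 469385 = (2*6 - 23*84) - 469385 = (12 - 1932) - 469385 = -1920 - 469385 = -471305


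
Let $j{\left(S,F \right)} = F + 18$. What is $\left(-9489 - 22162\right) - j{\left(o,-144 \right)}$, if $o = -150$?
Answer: $-31525$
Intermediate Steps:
$j{\left(S,F \right)} = 18 + F$
$\left(-9489 - 22162\right) - j{\left(o,-144 \right)} = \left(-9489 - 22162\right) - \left(18 - 144\right) = \left(-9489 - 22162\right) - -126 = -31651 + 126 = -31525$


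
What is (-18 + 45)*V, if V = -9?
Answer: -243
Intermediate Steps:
(-18 + 45)*V = (-18 + 45)*(-9) = 27*(-9) = -243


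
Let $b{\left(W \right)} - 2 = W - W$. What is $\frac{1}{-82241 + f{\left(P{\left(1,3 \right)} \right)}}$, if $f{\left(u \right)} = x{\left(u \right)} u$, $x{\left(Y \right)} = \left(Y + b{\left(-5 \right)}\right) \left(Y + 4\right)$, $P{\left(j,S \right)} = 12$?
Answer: $- \frac{1}{79553} \approx -1.257 \cdot 10^{-5}$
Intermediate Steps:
$b{\left(W \right)} = 2$ ($b{\left(W \right)} = 2 + \left(W - W\right) = 2 + 0 = 2$)
$x{\left(Y \right)} = \left(2 + Y\right) \left(4 + Y\right)$ ($x{\left(Y \right)} = \left(Y + 2\right) \left(Y + 4\right) = \left(2 + Y\right) \left(4 + Y\right)$)
$f{\left(u \right)} = u \left(8 + u^{2} + 6 u\right)$ ($f{\left(u \right)} = \left(8 + u^{2} + 6 u\right) u = u \left(8 + u^{2} + 6 u\right)$)
$\frac{1}{-82241 + f{\left(P{\left(1,3 \right)} \right)}} = \frac{1}{-82241 + 12 \left(8 + 12^{2} + 6 \cdot 12\right)} = \frac{1}{-82241 + 12 \left(8 + 144 + 72\right)} = \frac{1}{-82241 + 12 \cdot 224} = \frac{1}{-82241 + 2688} = \frac{1}{-79553} = - \frac{1}{79553}$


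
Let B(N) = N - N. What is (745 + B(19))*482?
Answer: 359090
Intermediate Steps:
B(N) = 0
(745 + B(19))*482 = (745 + 0)*482 = 745*482 = 359090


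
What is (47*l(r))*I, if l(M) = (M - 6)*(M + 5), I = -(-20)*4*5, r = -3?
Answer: -338400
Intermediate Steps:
I = 400 (I = -5*(-16)*5 = 80*5 = 400)
l(M) = (-6 + M)*(5 + M)
(47*l(r))*I = (47*(-30 + (-3)² - 1*(-3)))*400 = (47*(-30 + 9 + 3))*400 = (47*(-18))*400 = -846*400 = -338400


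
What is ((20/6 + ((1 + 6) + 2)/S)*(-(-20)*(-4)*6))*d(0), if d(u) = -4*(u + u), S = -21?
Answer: 0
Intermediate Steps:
d(u) = -8*u
((20/6 + ((1 + 6) + 2)/S)*(-(-20)*(-4)*6))*d(0) = ((20/6 + ((1 + 6) + 2)/(-21))*(-(-20)*(-4)*6))*(-8*0) = ((20*(⅙) + (7 + 2)*(-1/21))*(-5*16*6))*0 = ((10/3 + 9*(-1/21))*(-80*6))*0 = ((10/3 - 3/7)*(-480))*0 = ((61/21)*(-480))*0 = -9760/7*0 = 0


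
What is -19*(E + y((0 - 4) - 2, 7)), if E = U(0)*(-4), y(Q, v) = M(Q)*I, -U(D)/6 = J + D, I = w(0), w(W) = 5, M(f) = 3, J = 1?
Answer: -741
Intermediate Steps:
I = 5
U(D) = -6 - 6*D (U(D) = -6*(1 + D) = -6 - 6*D)
y(Q, v) = 15 (y(Q, v) = 3*5 = 15)
E = 24 (E = (-6 - 6*0)*(-4) = (-6 + 0)*(-4) = -6*(-4) = 24)
-19*(E + y((0 - 4) - 2, 7)) = -19*(24 + 15) = -19*39 = -741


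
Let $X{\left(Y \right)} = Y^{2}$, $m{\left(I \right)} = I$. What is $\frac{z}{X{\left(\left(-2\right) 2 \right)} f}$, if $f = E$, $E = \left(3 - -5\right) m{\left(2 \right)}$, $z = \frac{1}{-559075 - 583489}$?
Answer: $- \frac{1}{292496384} \approx -3.4188 \cdot 10^{-9}$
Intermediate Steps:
$z = - \frac{1}{1142564}$ ($z = \frac{1}{-1142564} = - \frac{1}{1142564} \approx -8.7522 \cdot 10^{-7}$)
$E = 16$ ($E = \left(3 - -5\right) 2 = \left(3 + 5\right) 2 = 8 \cdot 2 = 16$)
$f = 16$
$\frac{z}{X{\left(\left(-2\right) 2 \right)} f} = - \frac{1}{1142564 \left(\left(-2\right) 2\right)^{2} \cdot 16} = - \frac{1}{1142564 \left(-4\right)^{2} \cdot 16} = - \frac{1}{1142564 \cdot 16 \cdot 16} = - \frac{1}{1142564 \cdot 256} = \left(- \frac{1}{1142564}\right) \frac{1}{256} = - \frac{1}{292496384}$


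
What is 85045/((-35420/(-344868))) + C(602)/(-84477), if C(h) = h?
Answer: 123882558768439/149608767 ≈ 8.2804e+5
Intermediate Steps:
85045/((-35420/(-344868))) + C(602)/(-84477) = 85045/((-35420/(-344868))) + 602/(-84477) = 85045/((-35420*(-1/344868))) + 602*(-1/84477) = 85045/(8855/86217) - 602/84477 = 85045*(86217/8855) - 602/84477 = 1466464953/1771 - 602/84477 = 123882558768439/149608767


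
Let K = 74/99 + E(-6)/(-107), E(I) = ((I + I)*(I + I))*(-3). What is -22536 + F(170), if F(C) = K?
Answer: -238673162/10593 ≈ -22531.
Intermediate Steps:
E(I) = -12*I**2 (E(I) = ((2*I)*(2*I))*(-3) = (4*I**2)*(-3) = -12*I**2)
K = 50686/10593 (K = 74/99 - 12*(-6)**2/(-107) = 74*(1/99) - 12*36*(-1/107) = 74/99 - 432*(-1/107) = 74/99 + 432/107 = 50686/10593 ≈ 4.7849)
F(C) = 50686/10593
-22536 + F(170) = -22536 + 50686/10593 = -238673162/10593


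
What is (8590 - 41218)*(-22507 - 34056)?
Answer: 1845537564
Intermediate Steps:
(8590 - 41218)*(-22507 - 34056) = -32628*(-56563) = 1845537564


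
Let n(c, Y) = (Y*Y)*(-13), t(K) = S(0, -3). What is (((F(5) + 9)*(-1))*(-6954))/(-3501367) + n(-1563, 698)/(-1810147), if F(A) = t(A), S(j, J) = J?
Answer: 22100913528856/6337988970949 ≈ 3.4871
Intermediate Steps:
t(K) = -3
F(A) = -3
n(c, Y) = -13*Y² (n(c, Y) = Y²*(-13) = -13*Y²)
(((F(5) + 9)*(-1))*(-6954))/(-3501367) + n(-1563, 698)/(-1810147) = (((-3 + 9)*(-1))*(-6954))/(-3501367) - 13*698²/(-1810147) = ((6*(-1))*(-6954))*(-1/3501367) - 13*487204*(-1/1810147) = -6*(-6954)*(-1/3501367) - 6333652*(-1/1810147) = 41724*(-1/3501367) + 6333652/1810147 = -41724/3501367 + 6333652/1810147 = 22100913528856/6337988970949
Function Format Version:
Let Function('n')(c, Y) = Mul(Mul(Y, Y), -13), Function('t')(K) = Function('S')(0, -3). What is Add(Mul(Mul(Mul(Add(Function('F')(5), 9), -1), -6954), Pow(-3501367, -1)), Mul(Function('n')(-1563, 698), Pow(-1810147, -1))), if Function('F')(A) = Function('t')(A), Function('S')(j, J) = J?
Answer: Rational(22100913528856, 6337988970949) ≈ 3.4871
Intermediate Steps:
Function('t')(K) = -3
Function('F')(A) = -3
Function('n')(c, Y) = Mul(-13, Pow(Y, 2)) (Function('n')(c, Y) = Mul(Pow(Y, 2), -13) = Mul(-13, Pow(Y, 2)))
Add(Mul(Mul(Mul(Add(Function('F')(5), 9), -1), -6954), Pow(-3501367, -1)), Mul(Function('n')(-1563, 698), Pow(-1810147, -1))) = Add(Mul(Mul(Mul(Add(-3, 9), -1), -6954), Pow(-3501367, -1)), Mul(Mul(-13, Pow(698, 2)), Pow(-1810147, -1))) = Add(Mul(Mul(Mul(6, -1), -6954), Rational(-1, 3501367)), Mul(Mul(-13, 487204), Rational(-1, 1810147))) = Add(Mul(Mul(-6, -6954), Rational(-1, 3501367)), Mul(-6333652, Rational(-1, 1810147))) = Add(Mul(41724, Rational(-1, 3501367)), Rational(6333652, 1810147)) = Add(Rational(-41724, 3501367), Rational(6333652, 1810147)) = Rational(22100913528856, 6337988970949)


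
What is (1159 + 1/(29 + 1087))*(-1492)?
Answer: -482454985/279 ≈ -1.7292e+6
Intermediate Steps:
(1159 + 1/(29 + 1087))*(-1492) = (1159 + 1/1116)*(-1492) = (1293445/1116)*(-1492) = -482454985/279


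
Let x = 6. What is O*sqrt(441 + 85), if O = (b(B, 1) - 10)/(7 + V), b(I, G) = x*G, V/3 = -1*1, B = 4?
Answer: -sqrt(526) ≈ -22.935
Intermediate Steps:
V = -3 (V = 3*(-1*1) = 3*(-1) = -3)
b(I, G) = 6*G
O = -1 (O = (6*1 - 10)/(7 - 3) = (6 - 10)/4 = -4*1/4 = -1)
O*sqrt(441 + 85) = -sqrt(441 + 85) = -sqrt(526)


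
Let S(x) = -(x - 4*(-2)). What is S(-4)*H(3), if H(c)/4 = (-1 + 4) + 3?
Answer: -96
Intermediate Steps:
S(x) = -8 - x (S(x) = -(x + 8) = -(8 + x) = -8 - x)
H(c) = 24 (H(c) = 4*((-1 + 4) + 3) = 4*(3 + 3) = 4*6 = 24)
S(-4)*H(3) = (-8 - 1*(-4))*24 = (-8 + 4)*24 = -4*24 = -96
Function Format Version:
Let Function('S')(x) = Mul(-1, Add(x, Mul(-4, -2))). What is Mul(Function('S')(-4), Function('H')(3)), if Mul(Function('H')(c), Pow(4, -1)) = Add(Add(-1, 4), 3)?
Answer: -96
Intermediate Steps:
Function('S')(x) = Add(-8, Mul(-1, x)) (Function('S')(x) = Mul(-1, Add(x, 8)) = Mul(-1, Add(8, x)) = Add(-8, Mul(-1, x)))
Function('H')(c) = 24 (Function('H')(c) = Mul(4, Add(Add(-1, 4), 3)) = Mul(4, Add(3, 3)) = Mul(4, 6) = 24)
Mul(Function('S')(-4), Function('H')(3)) = Mul(Add(-8, Mul(-1, -4)), 24) = Mul(Add(-8, 4), 24) = Mul(-4, 24) = -96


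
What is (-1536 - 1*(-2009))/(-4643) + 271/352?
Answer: 1091757/1634336 ≈ 0.66801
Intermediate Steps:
(-1536 - 1*(-2009))/(-4643) + 271/352 = (-1536 + 2009)*(-1/4643) + 271*(1/352) = 473*(-1/4643) + 271/352 = -473/4643 + 271/352 = 1091757/1634336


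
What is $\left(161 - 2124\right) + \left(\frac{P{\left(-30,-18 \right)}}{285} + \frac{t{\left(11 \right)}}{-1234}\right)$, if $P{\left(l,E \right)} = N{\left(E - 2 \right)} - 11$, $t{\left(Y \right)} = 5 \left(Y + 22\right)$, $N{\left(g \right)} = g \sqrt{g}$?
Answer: $- \frac{690428069}{351690} - \frac{8 i \sqrt{5}}{57} \approx -1963.2 - 0.31383 i$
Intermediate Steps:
$N{\left(g \right)} = g^{\frac{3}{2}}$
$t{\left(Y \right)} = 110 + 5 Y$ ($t{\left(Y \right)} = 5 \left(22 + Y\right) = 110 + 5 Y$)
$P{\left(l,E \right)} = -11 + \left(-2 + E\right)^{\frac{3}{2}}$ ($P{\left(l,E \right)} = \left(E - 2\right)^{\frac{3}{2}} - 11 = \left(-2 + E\right)^{\frac{3}{2}} - 11 = -11 + \left(-2 + E\right)^{\frac{3}{2}}$)
$\left(161 - 2124\right) + \left(\frac{P{\left(-30,-18 \right)}}{285} + \frac{t{\left(11 \right)}}{-1234}\right) = \left(161 - 2124\right) + \left(\frac{-11 + \left(-2 - 18\right)^{\frac{3}{2}}}{285} + \frac{110 + 5 \cdot 11}{-1234}\right) = -1963 + \left(\left(-11 + \left(-20\right)^{\frac{3}{2}}\right) \frac{1}{285} + \left(110 + 55\right) \left(- \frac{1}{1234}\right)\right) = -1963 + \left(\left(-11 - 40 i \sqrt{5}\right) \frac{1}{285} + 165 \left(- \frac{1}{1234}\right)\right) = -1963 - \left(\frac{60599}{351690} + \frac{8 i \sqrt{5}}{57}\right) = - \frac{690428069}{351690} - \frac{8 i \sqrt{5}}{57}$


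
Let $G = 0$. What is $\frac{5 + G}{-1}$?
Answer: $-5$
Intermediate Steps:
$\frac{5 + G}{-1} = \frac{5 + 0}{-1} = \left(-1\right) 5 = -5$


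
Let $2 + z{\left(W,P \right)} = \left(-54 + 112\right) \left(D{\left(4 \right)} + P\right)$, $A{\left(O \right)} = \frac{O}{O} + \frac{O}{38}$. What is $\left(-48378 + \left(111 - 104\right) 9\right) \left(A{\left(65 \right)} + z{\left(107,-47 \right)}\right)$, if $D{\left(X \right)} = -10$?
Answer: $\frac{6068412315}{38} \approx 1.597 \cdot 10^{8}$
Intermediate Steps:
$A{\left(O \right)} = 1 + \frac{O}{38}$ ($A{\left(O \right)} = 1 + O \frac{1}{38} = 1 + \frac{O}{38}$)
$z{\left(W,P \right)} = -582 + 58 P$ ($z{\left(W,P \right)} = -2 + \left(-54 + 112\right) \left(-10 + P\right) = -2 + 58 \left(-10 + P\right) = -2 + \left(-580 + 58 P\right) = -582 + 58 P$)
$\left(-48378 + \left(111 - 104\right) 9\right) \left(A{\left(65 \right)} + z{\left(107,-47 \right)}\right) = \left(-48378 + \left(111 - 104\right) 9\right) \left(\left(1 + \frac{1}{38} \cdot 65\right) + \left(-582 + 58 \left(-47\right)\right)\right) = \left(-48378 + 7 \cdot 9\right) \left(\left(1 + \frac{65}{38}\right) - 3308\right) = \left(-48378 + 63\right) \left(\frac{103}{38} - 3308\right) = \left(-48315\right) \left(- \frac{125601}{38}\right) = \frac{6068412315}{38}$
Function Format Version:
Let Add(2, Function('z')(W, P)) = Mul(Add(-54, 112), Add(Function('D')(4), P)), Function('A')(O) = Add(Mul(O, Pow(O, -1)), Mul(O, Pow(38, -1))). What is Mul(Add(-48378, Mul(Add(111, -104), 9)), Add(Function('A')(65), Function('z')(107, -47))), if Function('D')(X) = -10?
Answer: Rational(6068412315, 38) ≈ 1.5970e+8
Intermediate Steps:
Function('A')(O) = Add(1, Mul(Rational(1, 38), O)) (Function('A')(O) = Add(1, Mul(O, Rational(1, 38))) = Add(1, Mul(Rational(1, 38), O)))
Function('z')(W, P) = Add(-582, Mul(58, P)) (Function('z')(W, P) = Add(-2, Mul(Add(-54, 112), Add(-10, P))) = Add(-2, Mul(58, Add(-10, P))) = Add(-2, Add(-580, Mul(58, P))) = Add(-582, Mul(58, P)))
Mul(Add(-48378, Mul(Add(111, -104), 9)), Add(Function('A')(65), Function('z')(107, -47))) = Mul(Add(-48378, Mul(Add(111, -104), 9)), Add(Add(1, Mul(Rational(1, 38), 65)), Add(-582, Mul(58, -47)))) = Mul(Add(-48378, Mul(7, 9)), Add(Add(1, Rational(65, 38)), Add(-582, -2726))) = Mul(Add(-48378, 63), Add(Rational(103, 38), -3308)) = Mul(-48315, Rational(-125601, 38)) = Rational(6068412315, 38)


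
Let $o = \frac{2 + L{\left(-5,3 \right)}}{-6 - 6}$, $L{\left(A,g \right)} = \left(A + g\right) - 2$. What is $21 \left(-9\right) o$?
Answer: $- \frac{63}{2} \approx -31.5$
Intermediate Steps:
$L{\left(A,g \right)} = -2 + A + g$
$o = \frac{1}{6}$ ($o = \frac{2 - 4}{-6 - 6} = \frac{2 - 4}{-12} = \left(-2\right) \left(- \frac{1}{12}\right) = \frac{1}{6} \approx 0.16667$)
$21 \left(-9\right) o = 21 \left(-9\right) \frac{1}{6} = \left(-189\right) \frac{1}{6} = - \frac{63}{2}$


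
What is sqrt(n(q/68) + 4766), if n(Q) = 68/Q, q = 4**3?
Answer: sqrt(19353)/2 ≈ 69.557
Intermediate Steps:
q = 64
sqrt(n(q/68) + 4766) = sqrt(68/((64/68)) + 4766) = sqrt(68/((64*(1/68))) + 4766) = sqrt(68/(16/17) + 4766) = sqrt(68*(17/16) + 4766) = sqrt(289/4 + 4766) = sqrt(19353/4) = sqrt(19353)/2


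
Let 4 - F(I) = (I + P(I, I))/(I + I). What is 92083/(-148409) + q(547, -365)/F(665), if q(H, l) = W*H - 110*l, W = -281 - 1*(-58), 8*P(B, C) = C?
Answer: -194316374629/8162495 ≈ -23806.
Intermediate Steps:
P(B, C) = C/8
W = -223 (W = -281 + 58 = -223)
F(I) = 55/16 (F(I) = 4 - (I + I/8)/(I + I) = 4 - 9*I/8/(2*I) = 4 - 9*I/8*1/(2*I) = 4 - 1*9/16 = 4 - 9/16 = 55/16)
q(H, l) = -223*H - 110*l
92083/(-148409) + q(547, -365)/F(665) = 92083/(-148409) + (-223*547 - 110*(-365))/(55/16) = 92083*(-1/148409) + (-121981 + 40150)*(16/55) = -92083/148409 - 81831*16/55 = -92083/148409 - 1309296/55 = -194316374629/8162495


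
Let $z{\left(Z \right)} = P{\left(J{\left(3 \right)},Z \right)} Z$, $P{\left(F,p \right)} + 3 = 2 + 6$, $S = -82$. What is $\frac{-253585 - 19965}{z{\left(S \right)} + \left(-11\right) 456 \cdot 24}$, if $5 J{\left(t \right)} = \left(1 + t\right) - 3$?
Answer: $\frac{136775}{60397} \approx 2.2646$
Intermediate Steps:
$J{\left(t \right)} = - \frac{2}{5} + \frac{t}{5}$ ($J{\left(t \right)} = \frac{\left(1 + t\right) - 3}{5} = \frac{-2 + t}{5} = - \frac{2}{5} + \frac{t}{5}$)
$P{\left(F,p \right)} = 5$ ($P{\left(F,p \right)} = -3 + \left(2 + 6\right) = -3 + 8 = 5$)
$z{\left(Z \right)} = 5 Z$
$\frac{-253585 - 19965}{z{\left(S \right)} + \left(-11\right) 456 \cdot 24} = \frac{-253585 - 19965}{5 \left(-82\right) + \left(-11\right) 456 \cdot 24} = - \frac{273550}{-410 - 120384} = - \frac{273550}{-120794} = \left(-273550\right) \left(- \frac{1}{120794}\right) = \frac{136775}{60397}$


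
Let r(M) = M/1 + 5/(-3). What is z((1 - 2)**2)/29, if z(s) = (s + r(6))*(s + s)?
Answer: 32/87 ≈ 0.36782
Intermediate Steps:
r(M) = -5/3 + M (r(M) = M*1 + 5*(-1/3) = M - 5/3 = -5/3 + M)
z(s) = 2*s*(13/3 + s) (z(s) = (s + (-5/3 + 6))*(s + s) = (s + 13/3)*(2*s) = (13/3 + s)*(2*s) = 2*s*(13/3 + s))
z((1 - 2)**2)/29 = (2*(1 - 2)**2*(13 + 3*(1 - 2)**2)/3)/29 = ((2/3)*(-1)**2*(13 + 3*(-1)**2))*(1/29) = ((2/3)*1*(13 + 3*1))*(1/29) = ((2/3)*1*(13 + 3))*(1/29) = ((2/3)*1*16)*(1/29) = (32/3)*(1/29) = 32/87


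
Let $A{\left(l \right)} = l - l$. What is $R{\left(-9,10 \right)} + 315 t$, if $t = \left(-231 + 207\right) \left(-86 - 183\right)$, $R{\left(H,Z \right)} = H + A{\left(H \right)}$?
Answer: $2033631$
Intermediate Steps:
$A{\left(l \right)} = 0$
$R{\left(H,Z \right)} = H$ ($R{\left(H,Z \right)} = H + 0 = H$)
$t = 6456$ ($t = \left(-24\right) \left(-269\right) = 6456$)
$R{\left(-9,10 \right)} + 315 t = -9 + 315 \cdot 6456 = -9 + 2033640 = 2033631$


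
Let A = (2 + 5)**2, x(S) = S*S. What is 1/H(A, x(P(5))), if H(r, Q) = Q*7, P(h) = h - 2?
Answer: 1/63 ≈ 0.015873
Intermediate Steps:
P(h) = -2 + h
x(S) = S**2
A = 49 (A = 7**2 = 49)
H(r, Q) = 7*Q
1/H(A, x(P(5))) = 1/(7*(-2 + 5)**2) = 1/(7*3**2) = 1/(7*9) = 1/63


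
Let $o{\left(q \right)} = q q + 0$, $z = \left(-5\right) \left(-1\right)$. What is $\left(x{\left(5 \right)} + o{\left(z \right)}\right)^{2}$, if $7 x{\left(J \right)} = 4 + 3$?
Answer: $676$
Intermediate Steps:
$x{\left(J \right)} = 1$ ($x{\left(J \right)} = \frac{4 + 3}{7} = \frac{1}{7} \cdot 7 = 1$)
$z = 5$
$o{\left(q \right)} = q^{2}$ ($o{\left(q \right)} = q^{2} + 0 = q^{2}$)
$\left(x{\left(5 \right)} + o{\left(z \right)}\right)^{2} = \left(1 + 5^{2}\right)^{2} = \left(1 + 25\right)^{2} = 26^{2} = 676$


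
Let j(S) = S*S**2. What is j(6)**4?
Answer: 2176782336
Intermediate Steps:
j(S) = S**3
j(6)**4 = (6**3)**4 = 216**4 = 2176782336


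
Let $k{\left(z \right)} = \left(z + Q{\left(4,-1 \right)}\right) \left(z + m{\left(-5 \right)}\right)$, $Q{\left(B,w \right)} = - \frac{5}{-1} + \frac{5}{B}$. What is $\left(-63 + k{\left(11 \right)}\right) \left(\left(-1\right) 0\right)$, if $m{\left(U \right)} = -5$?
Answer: $0$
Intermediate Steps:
$Q{\left(B,w \right)} = 5 + \frac{5}{B}$ ($Q{\left(B,w \right)} = \left(-5\right) \left(-1\right) + \frac{5}{B} = 5 + \frac{5}{B}$)
$k{\left(z \right)} = \left(-5 + z\right) \left(\frac{25}{4} + z\right)$ ($k{\left(z \right)} = \left(z + \left(5 + \frac{5}{4}\right)\right) \left(z - 5\right) = \left(z + \left(5 + 5 \cdot \frac{1}{4}\right)\right) \left(-5 + z\right) = \left(z + \left(5 + \frac{5}{4}\right)\right) \left(-5 + z\right) = \left(z + \frac{25}{4}\right) \left(-5 + z\right) = \left(\frac{25}{4} + z\right) \left(-5 + z\right) = \left(-5 + z\right) \left(\frac{25}{4} + z\right)$)
$\left(-63 + k{\left(11 \right)}\right) \left(\left(-1\right) 0\right) = \left(-63 + \left(- \frac{125}{4} + 11^{2} + \frac{5}{4} \cdot 11\right)\right) \left(\left(-1\right) 0\right) = \left(-63 + \left(- \frac{125}{4} + 121 + \frac{55}{4}\right)\right) 0 = \left(-63 + \frac{207}{2}\right) 0 = \frac{81}{2} \cdot 0 = 0$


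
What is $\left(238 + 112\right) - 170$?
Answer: $180$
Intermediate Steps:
$\left(238 + 112\right) - 170 = 350 - 170 = 180$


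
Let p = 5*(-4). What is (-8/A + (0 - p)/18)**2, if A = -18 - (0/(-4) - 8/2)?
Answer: 11236/3969 ≈ 2.8309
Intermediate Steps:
p = -20
A = -14 (A = -18 - (0*(-1/4) - 8*1/2) = -18 - (0 - 4) = -18 - 1*(-4) = -18 + 4 = -14)
(-8/A + (0 - p)/18)**2 = (-8/(-14) + (0 - 1*(-20))/18)**2 = (-8*(-1/14) + (0 + 20)*(1/18))**2 = (4/7 + 20*(1/18))**2 = (4/7 + 10/9)**2 = (106/63)**2 = 11236/3969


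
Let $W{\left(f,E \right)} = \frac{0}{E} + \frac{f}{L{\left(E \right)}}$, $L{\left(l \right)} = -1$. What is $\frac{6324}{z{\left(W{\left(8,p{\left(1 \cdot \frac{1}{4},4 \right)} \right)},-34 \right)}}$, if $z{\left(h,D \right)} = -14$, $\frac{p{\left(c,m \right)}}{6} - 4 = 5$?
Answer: $- \frac{3162}{7} \approx -451.71$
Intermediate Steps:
$p{\left(c,m \right)} = 54$ ($p{\left(c,m \right)} = 24 + 6 \cdot 5 = 24 + 30 = 54$)
$W{\left(f,E \right)} = - f$ ($W{\left(f,E \right)} = \frac{0}{E} + \frac{f}{-1} = 0 + f \left(-1\right) = 0 - f = - f$)
$\frac{6324}{z{\left(W{\left(8,p{\left(1 \cdot \frac{1}{4},4 \right)} \right)},-34 \right)}} = \frac{6324}{-14} = 6324 \left(- \frac{1}{14}\right) = - \frac{3162}{7}$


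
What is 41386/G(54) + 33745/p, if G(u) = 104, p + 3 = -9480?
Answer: 194476979/493116 ≈ 394.38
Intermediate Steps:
p = -9483 (p = -3 - 9480 = -9483)
41386/G(54) + 33745/p = 41386/104 + 33745/(-9483) = 41386*(1/104) + 33745*(-1/9483) = 20693/52 - 33745/9483 = 194476979/493116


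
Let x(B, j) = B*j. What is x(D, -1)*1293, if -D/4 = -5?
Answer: -25860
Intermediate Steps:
D = 20 (D = -4*(-5) = 20)
x(D, -1)*1293 = (20*(-1))*1293 = -20*1293 = -25860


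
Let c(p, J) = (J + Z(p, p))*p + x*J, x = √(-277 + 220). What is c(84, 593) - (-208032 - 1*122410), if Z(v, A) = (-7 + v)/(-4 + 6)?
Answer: 383488 + 593*I*√57 ≈ 3.8349e+5 + 4477.1*I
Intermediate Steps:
x = I*√57 (x = √(-57) = I*√57 ≈ 7.5498*I)
Z(v, A) = -7/2 + v/2 (Z(v, A) = (-7 + v)/2 = (-7 + v)*(½) = -7/2 + v/2)
c(p, J) = p*(-7/2 + J + p/2) + I*J*√57 (c(p, J) = (J + (-7/2 + p/2))*p + (I*√57)*J = (-7/2 + J + p/2)*p + I*J*√57 = p*(-7/2 + J + p/2) + I*J*√57)
c(84, 593) - (-208032 - 1*122410) = (593*84 + (½)*84*(-7 + 84) + I*593*√57) - (-208032 - 1*122410) = (49812 + (½)*84*77 + 593*I*√57) - (-208032 - 122410) = (49812 + 3234 + 593*I*√57) - 1*(-330442) = (53046 + 593*I*√57) + 330442 = 383488 + 593*I*√57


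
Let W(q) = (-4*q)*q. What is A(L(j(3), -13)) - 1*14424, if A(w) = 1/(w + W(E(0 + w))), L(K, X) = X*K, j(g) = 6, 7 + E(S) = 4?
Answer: -1644337/114 ≈ -14424.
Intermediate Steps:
E(S) = -3 (E(S) = -7 + 4 = -3)
W(q) = -4*q²
L(K, X) = K*X
A(w) = 1/(-36 + w) (A(w) = 1/(w - 4*(-3)²) = 1/(w - 4*9) = 1/(w - 36) = 1/(-36 + w))
A(L(j(3), -13)) - 1*14424 = 1/(-36 + 6*(-13)) - 1*14424 = 1/(-36 - 78) - 14424 = 1/(-114) - 14424 = -1/114 - 14424 = -1644337/114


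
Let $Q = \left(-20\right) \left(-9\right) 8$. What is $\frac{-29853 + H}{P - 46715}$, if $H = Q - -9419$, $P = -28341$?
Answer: $\frac{9497}{37528} \approx 0.25306$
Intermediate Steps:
$Q = 1440$ ($Q = 180 \cdot 8 = 1440$)
$H = 10859$ ($H = 1440 - -9419 = 1440 + 9419 = 10859$)
$\frac{-29853 + H}{P - 46715} = \frac{-29853 + 10859}{-28341 - 46715} = - \frac{18994}{-75056} = \left(-18994\right) \left(- \frac{1}{75056}\right) = \frac{9497}{37528}$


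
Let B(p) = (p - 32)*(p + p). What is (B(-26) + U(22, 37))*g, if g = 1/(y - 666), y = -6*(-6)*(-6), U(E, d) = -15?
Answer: -3001/882 ≈ -3.4025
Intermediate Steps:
y = -216 (y = 36*(-6) = -216)
B(p) = 2*p*(-32 + p) (B(p) = (-32 + p)*(2*p) = 2*p*(-32 + p))
g = -1/882 (g = 1/(-216 - 666) = 1/(-882) = -1/882 ≈ -0.0011338)
(B(-26) + U(22, 37))*g = (2*(-26)*(-32 - 26) - 15)*(-1/882) = (2*(-26)*(-58) - 15)*(-1/882) = (3016 - 15)*(-1/882) = 3001*(-1/882) = -3001/882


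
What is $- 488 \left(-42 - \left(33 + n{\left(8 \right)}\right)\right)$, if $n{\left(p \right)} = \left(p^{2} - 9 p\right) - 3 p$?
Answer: $20984$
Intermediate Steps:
$n{\left(p \right)} = p^{2} - 12 p$
$- 488 \left(-42 - \left(33 + n{\left(8 \right)}\right)\right) = - 488 \left(-42 - \left(33 + 8 \left(-12 + 8\right)\right)\right) = - 488 \left(-42 - \left(33 + 8 \left(-4\right)\right)\right) = - 488 \left(-42 - 1\right) = \left(-488\right) \left(-43\right) = 20984$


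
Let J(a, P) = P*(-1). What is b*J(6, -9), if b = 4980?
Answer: 44820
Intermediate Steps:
J(a, P) = -P
b*J(6, -9) = 4980*(-1*(-9)) = 4980*9 = 44820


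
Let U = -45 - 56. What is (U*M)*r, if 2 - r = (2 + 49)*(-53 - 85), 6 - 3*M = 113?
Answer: 76081280/3 ≈ 2.5360e+7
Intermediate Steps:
M = -107/3 (M = 2 - ⅓*113 = 2 - 113/3 = -107/3 ≈ -35.667)
U = -101
r = 7040 (r = 2 - (2 + 49)*(-53 - 85) = 2 - 51*(-138) = 2 - 1*(-7038) = 2 + 7038 = 7040)
(U*M)*r = -101*(-107/3)*7040 = (10807/3)*7040 = 76081280/3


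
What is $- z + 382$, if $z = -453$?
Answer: $835$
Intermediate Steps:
$- z + 382 = \left(-1\right) \left(-453\right) + 382 = 453 + 382 = 835$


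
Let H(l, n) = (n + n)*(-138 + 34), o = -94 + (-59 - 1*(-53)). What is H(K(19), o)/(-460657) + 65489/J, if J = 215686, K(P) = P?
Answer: 25681697473/99357265702 ≈ 0.25848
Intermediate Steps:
o = -100 (o = -94 + (-59 + 53) = -94 - 6 = -100)
H(l, n) = -208*n (H(l, n) = (2*n)*(-104) = -208*n)
H(K(19), o)/(-460657) + 65489/J = -208*(-100)/(-460657) + 65489/215686 = 20800*(-1/460657) + 65489*(1/215686) = -20800/460657 + 65489/215686 = 25681697473/99357265702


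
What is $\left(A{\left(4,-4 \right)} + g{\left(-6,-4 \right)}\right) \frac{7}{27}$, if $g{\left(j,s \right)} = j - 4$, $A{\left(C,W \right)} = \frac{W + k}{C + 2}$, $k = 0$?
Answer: $- \frac{224}{81} \approx -2.7654$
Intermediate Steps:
$A{\left(C,W \right)} = \frac{W}{2 + C}$ ($A{\left(C,W \right)} = \frac{W + 0}{C + 2} = \frac{W}{2 + C}$)
$g{\left(j,s \right)} = -4 + j$ ($g{\left(j,s \right)} = j - 4 = -4 + j$)
$\left(A{\left(4,-4 \right)} + g{\left(-6,-4 \right)}\right) \frac{7}{27} = \left(- \frac{4}{2 + 4} - 10\right) \frac{7}{27} = \left(- \frac{4}{6} - 10\right) 7 \cdot \frac{1}{27} = \left(\left(-4\right) \frac{1}{6} - 10\right) \frac{7}{27} = \left(- \frac{2}{3} - 10\right) \frac{7}{27} = \left(- \frac{32}{3}\right) \frac{7}{27} = - \frac{224}{81}$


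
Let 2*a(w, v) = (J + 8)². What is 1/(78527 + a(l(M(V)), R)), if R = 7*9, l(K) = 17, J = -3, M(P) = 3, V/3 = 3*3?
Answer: 2/157079 ≈ 1.2732e-5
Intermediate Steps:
V = 27 (V = 3*(3*3) = 3*9 = 27)
R = 63
a(w, v) = 25/2 (a(w, v) = (-3 + 8)²/2 = (½)*5² = (½)*25 = 25/2)
1/(78527 + a(l(M(V)), R)) = 1/(78527 + 25/2) = 1/(157079/2) = 2/157079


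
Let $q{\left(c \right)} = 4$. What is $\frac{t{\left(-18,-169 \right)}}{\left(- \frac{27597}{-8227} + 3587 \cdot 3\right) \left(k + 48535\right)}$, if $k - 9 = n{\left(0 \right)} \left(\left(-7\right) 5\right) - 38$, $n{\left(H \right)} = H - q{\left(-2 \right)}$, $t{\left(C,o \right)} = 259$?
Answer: $\frac{304399}{615429886032} \approx 4.9461 \cdot 10^{-7}$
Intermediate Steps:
$n{\left(H \right)} = -4 + H$ ($n{\left(H \right)} = H - 4 = -4 + H$)
$k = 111$ ($k = 9 - \left(38 - \left(-4 + 0\right) \left(\left(-7\right) 5\right)\right) = 9 - -102 = 9 + \left(140 - 38\right) = 9 + 102 = 111$)
$\frac{t{\left(-18,-169 \right)}}{\left(- \frac{27597}{-8227} + 3587 \cdot 3\right) \left(k + 48535\right)} = \frac{259}{\left(- \frac{27597}{-8227} + 3587 \cdot 3\right) \left(111 + 48535\right)} = \frac{259}{\left(\left(-27597\right) \left(- \frac{1}{8227}\right) + 10761\right) 48646} = \frac{259}{\left(\frac{27597}{8227} + 10761\right) 48646} = \frac{259}{\frac{88558344}{8227} \cdot 48646} = \frac{259}{\frac{4308009202224}{8227}} = 259 \cdot \frac{8227}{4308009202224} = \frac{304399}{615429886032}$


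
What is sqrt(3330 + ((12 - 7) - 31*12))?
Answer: sqrt(2963) ≈ 54.433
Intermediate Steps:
sqrt(3330 + ((12 - 7) - 31*12)) = sqrt(3330 + (5 - 372)) = sqrt(3330 - 367) = sqrt(2963)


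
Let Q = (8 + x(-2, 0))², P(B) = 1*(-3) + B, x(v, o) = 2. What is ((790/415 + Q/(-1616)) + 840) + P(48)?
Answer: 29737577/33532 ≈ 886.84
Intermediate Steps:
P(B) = -3 + B
Q = 100 (Q = (8 + 2)² = 10² = 100)
((790/415 + Q/(-1616)) + 840) + P(48) = ((790/415 + 100/(-1616)) + 840) + (-3 + 48) = ((790*(1/415) + 100*(-1/1616)) + 840) + 45 = ((158/83 - 25/404) + 840) + 45 = (61757/33532 + 840) + 45 = 28228637/33532 + 45 = 29737577/33532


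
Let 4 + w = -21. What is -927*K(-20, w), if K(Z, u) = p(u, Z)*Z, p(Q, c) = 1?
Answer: 18540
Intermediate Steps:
w = -25 (w = -4 - 21 = -25)
K(Z, u) = Z (K(Z, u) = 1*Z = Z)
-927*K(-20, w) = -927*(-20) = 18540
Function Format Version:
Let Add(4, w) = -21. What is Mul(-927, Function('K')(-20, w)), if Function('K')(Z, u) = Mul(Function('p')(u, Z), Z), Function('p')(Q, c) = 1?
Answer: 18540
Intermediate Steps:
w = -25 (w = Add(-4, -21) = -25)
Function('K')(Z, u) = Z (Function('K')(Z, u) = Mul(1, Z) = Z)
Mul(-927, Function('K')(-20, w)) = Mul(-927, -20) = 18540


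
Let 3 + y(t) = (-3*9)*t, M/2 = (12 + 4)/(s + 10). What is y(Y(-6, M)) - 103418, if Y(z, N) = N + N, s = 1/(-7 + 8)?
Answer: -1139359/11 ≈ -1.0358e+5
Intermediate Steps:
s = 1 (s = 1/1 = 1)
M = 32/11 (M = 2*((12 + 4)/(1 + 10)) = 2*(16/11) = 32/11 ≈ 2.9091)
Y(z, N) = 2*N
y(t) = -3 - 27*t (y(t) = -3 + (-3*9)*t = -3 - 27*t)
y(Y(-6, M)) - 103418 = (-3 - 54*32/11) - 103418 = (-3 - 27*64/11) - 103418 = (-3 - 1728/11) - 103418 = -1761/11 - 103418 = -1139359/11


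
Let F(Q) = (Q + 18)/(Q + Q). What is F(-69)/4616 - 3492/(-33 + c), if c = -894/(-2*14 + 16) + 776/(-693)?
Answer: -1027686602993/11883808912 ≈ -86.478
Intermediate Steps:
F(Q) = (18 + Q)/(2*Q) (F(Q) = (18 + Q)/((2*Q)) = (18 + Q)*(1/(2*Q)) = (18 + Q)/(2*Q))
c = 101705/1386 (c = -894/(-28 + 16) + 776*(-1/693) = -894/(-12) - 776/693 = -894*(-1/12) - 776/693 = 149/2 - 776/693 = 101705/1386 ≈ 73.380)
F(-69)/4616 - 3492/(-33 + c) = ((½)*(18 - 69)/(-69))/4616 - 3492/(-33 + 101705/1386) = ((½)*(-1/69)*(-51))*(1/4616) - 3492/55967/1386 = (17/46)*(1/4616) - 3492*1386/55967 = 17/212336 - 4839912/55967 = -1027686602993/11883808912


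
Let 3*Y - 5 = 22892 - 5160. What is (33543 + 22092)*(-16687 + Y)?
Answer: -599448580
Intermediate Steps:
Y = 17737/3 (Y = 5/3 + (22892 - 5160)/3 = 5/3 + (⅓)*17732 = 5/3 + 17732/3 = 17737/3 ≈ 5912.3)
(33543 + 22092)*(-16687 + Y) = (33543 + 22092)*(-16687 + 17737/3) = 55635*(-32324/3) = -599448580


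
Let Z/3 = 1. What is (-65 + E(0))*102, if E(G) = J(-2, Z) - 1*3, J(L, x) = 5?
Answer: -6426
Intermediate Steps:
Z = 3 (Z = 3*1 = 3)
E(G) = 2 (E(G) = 5 - 1*3 = 5 - 3 = 2)
(-65 + E(0))*102 = (-65 + 2)*102 = -63*102 = -6426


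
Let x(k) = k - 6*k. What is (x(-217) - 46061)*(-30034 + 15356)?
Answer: 660157728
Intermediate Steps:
x(k) = -5*k
(x(-217) - 46061)*(-30034 + 15356) = (-5*(-217) - 46061)*(-30034 + 15356) = (1085 - 46061)*(-14678) = -44976*(-14678) = 660157728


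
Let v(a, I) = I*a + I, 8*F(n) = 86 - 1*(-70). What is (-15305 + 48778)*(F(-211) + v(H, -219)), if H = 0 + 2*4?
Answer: -130645119/2 ≈ -6.5323e+7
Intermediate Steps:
F(n) = 39/2 (F(n) = (86 - 1*(-70))/8 = (86 + 70)/8 = (⅛)*156 = 39/2)
H = 8 (H = 0 + 8 = 8)
v(a, I) = I + I*a
(-15305 + 48778)*(F(-211) + v(H, -219)) = (-15305 + 48778)*(39/2 - 219*(1 + 8)) = 33473*(39/2 - 219*9) = 33473*(39/2 - 1971) = 33473*(-3903/2) = -130645119/2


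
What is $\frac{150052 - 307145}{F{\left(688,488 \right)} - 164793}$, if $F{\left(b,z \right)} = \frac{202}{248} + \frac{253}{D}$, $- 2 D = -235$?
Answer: $\frac{4577690020}{4801981541} \approx 0.95329$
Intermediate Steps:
$D = \frac{235}{2}$ ($D = \left(- \frac{1}{2}\right) \left(-235\right) = \frac{235}{2} \approx 117.5$)
$F{\left(b,z \right)} = \frac{86479}{29140}$ ($F{\left(b,z \right)} = \frac{202}{248} + \frac{253}{\frac{235}{2}} = 202 \cdot \frac{1}{248} + 253 \cdot \frac{2}{235} = \frac{101}{124} + \frac{506}{235} = \frac{86479}{29140}$)
$\frac{150052 - 307145}{F{\left(688,488 \right)} - 164793} = \frac{150052 - 307145}{\frac{86479}{29140} - 164793} = - \frac{157093}{- \frac{4801981541}{29140}} = \left(-157093\right) \left(- \frac{29140}{4801981541}\right) = \frac{4577690020}{4801981541}$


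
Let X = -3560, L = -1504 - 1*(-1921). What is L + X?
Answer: -3143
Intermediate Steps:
L = 417 (L = -1504 + 1921 = 417)
L + X = 417 - 3560 = -3143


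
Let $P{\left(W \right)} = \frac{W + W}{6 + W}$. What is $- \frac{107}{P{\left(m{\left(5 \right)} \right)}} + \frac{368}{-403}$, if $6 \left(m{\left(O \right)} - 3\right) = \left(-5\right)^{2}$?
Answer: $- \frac{3438207}{34658} \approx -99.204$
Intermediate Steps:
$m{\left(O \right)} = \frac{43}{6}$ ($m{\left(O \right)} = 3 + \frac{\left(-5\right)^{2}}{6} = 3 + \frac{1}{6} \cdot 25 = 3 + \frac{25}{6} = \frac{43}{6}$)
$P{\left(W \right)} = \frac{2 W}{6 + W}$
$- \frac{107}{P{\left(m{\left(5 \right)} \right)}} + \frac{368}{-403} = - \frac{107}{2 \cdot \frac{43}{6} \frac{1}{6 + \frac{43}{6}}} + \frac{368}{-403} = - \frac{107}{2 \cdot \frac{43}{6} \frac{1}{\frac{79}{6}}} + 368 \left(- \frac{1}{403}\right) = - \frac{107}{2 \cdot \frac{43}{6} \cdot \frac{6}{79}} - \frac{368}{403} = - \frac{107}{\frac{86}{79}} - \frac{368}{403} = \left(-107\right) \frac{79}{86} - \frac{368}{403} = - \frac{8453}{86} - \frac{368}{403} = - \frac{3438207}{34658}$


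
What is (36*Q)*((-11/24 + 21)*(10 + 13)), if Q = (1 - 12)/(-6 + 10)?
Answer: -374187/8 ≈ -46773.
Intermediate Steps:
Q = -11/4 ≈ -2.7500
(36*Q)*((-11/24 + 21)*(10 + 13)) = (36*(-11/4))*((-11/24 + 21)*(10 + 13)) = -99*(-11*1/24 + 21)*23 = -99*(-11/24 + 21)*23 = -16269*23/8 = -99*11339/24 = -374187/8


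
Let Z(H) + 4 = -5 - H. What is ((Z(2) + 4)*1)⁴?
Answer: 2401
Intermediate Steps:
Z(H) = -9 - H (Z(H) = -4 + (-5 - H) = -9 - H)
((Z(2) + 4)*1)⁴ = (((-9 - 1*2) + 4)*1)⁴ = (((-9 - 2) + 4)*1)⁴ = ((-11 + 4)*1)⁴ = (-7*1)⁴ = (-7)⁴ = 2401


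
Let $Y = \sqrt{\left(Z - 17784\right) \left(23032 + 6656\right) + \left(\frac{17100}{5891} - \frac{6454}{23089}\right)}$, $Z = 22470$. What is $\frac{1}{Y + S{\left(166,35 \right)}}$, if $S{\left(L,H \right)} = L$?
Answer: $- \frac{11289435817}{9459351256919287} + \frac{\sqrt{2573780621961097607321582}}{18918702513838574} \approx 8.3606 \cdot 10^{-5}$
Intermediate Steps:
$Y = \frac{\sqrt{2573780621961097607321582}}{136017299}$ ($Y = \sqrt{\left(22470 - 17784\right) \left(23032 + 6656\right) + \left(\frac{17100}{5891} - \frac{6454}{23089}\right)} = \sqrt{4686 \cdot 29688 + \left(17100 \cdot \frac{1}{5891} - \frac{6454}{23089}\right)} = \sqrt{139117968 + \left(\frac{17100}{5891} - \frac{6454}{23089}\right)} = \sqrt{139117968 + \frac{356801386}{136017299}} = \sqrt{\frac{18922450606529818}{136017299}} = \frac{\sqrt{2573780621961097607321582}}{136017299} \approx 11795.0$)
$\frac{1}{Y + S{\left(166,35 \right)}} = \frac{1}{\frac{\sqrt{2573780621961097607321582}}{136017299} + 166} = \frac{1}{166 + \frac{\sqrt{2573780621961097607321582}}{136017299}}$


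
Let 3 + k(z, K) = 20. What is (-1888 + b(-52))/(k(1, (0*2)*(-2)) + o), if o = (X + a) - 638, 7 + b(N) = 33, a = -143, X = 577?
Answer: 1862/187 ≈ 9.9572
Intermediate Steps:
k(z, K) = 17 (k(z, K) = -3 + 20 = 17)
b(N) = 26 (b(N) = -7 + 33 = 26)
o = -204 (o = (577 - 143) - 638 = 434 - 638 = -204)
(-1888 + b(-52))/(k(1, (0*2)*(-2)) + o) = (-1888 + 26)/(17 - 204) = -1862/(-187) = -1862*(-1/187) = 1862/187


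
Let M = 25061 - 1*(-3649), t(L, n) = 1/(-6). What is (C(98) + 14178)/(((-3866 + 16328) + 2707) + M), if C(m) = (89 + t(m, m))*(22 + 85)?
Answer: 142099/263274 ≈ 0.53974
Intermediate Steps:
t(L, n) = -1/6
C(m) = 57031/6 (C(m) = (89 - 1/6)*(22 + 85) = (533/6)*107 = 57031/6)
M = 28710 (M = 25061 + 3649 = 28710)
(C(98) + 14178)/(((-3866 + 16328) + 2707) + M) = (57031/6 + 14178)/(((-3866 + 16328) + 2707) + 28710) = 142099/(6*((12462 + 2707) + 28710)) = 142099/(6*(15169 + 28710)) = (142099/6)/43879 = (142099/6)*(1/43879) = 142099/263274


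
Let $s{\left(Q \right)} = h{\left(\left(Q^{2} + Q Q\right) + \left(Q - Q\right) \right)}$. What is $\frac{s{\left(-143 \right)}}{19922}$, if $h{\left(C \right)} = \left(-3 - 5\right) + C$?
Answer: $\frac{20445}{9961} \approx 2.0525$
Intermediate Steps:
$h{\left(C \right)} = -8 + C$
$s{\left(Q \right)} = -8 + 2 Q^{2}$ ($s{\left(Q \right)} = -8 + \left(\left(Q^{2} + Q Q\right) + \left(Q - Q\right)\right) = -8 + \left(\left(Q^{2} + Q^{2}\right) + 0\right) = -8 + \left(2 Q^{2} + 0\right) = -8 + 2 Q^{2}$)
$\frac{s{\left(-143 \right)}}{19922} = \frac{-8 + 2 \left(-143\right)^{2}}{19922} = \left(-8 + 2 \cdot 20449\right) \frac{1}{19922} = \left(-8 + 40898\right) \frac{1}{19922} = 40890 \cdot \frac{1}{19922} = \frac{20445}{9961}$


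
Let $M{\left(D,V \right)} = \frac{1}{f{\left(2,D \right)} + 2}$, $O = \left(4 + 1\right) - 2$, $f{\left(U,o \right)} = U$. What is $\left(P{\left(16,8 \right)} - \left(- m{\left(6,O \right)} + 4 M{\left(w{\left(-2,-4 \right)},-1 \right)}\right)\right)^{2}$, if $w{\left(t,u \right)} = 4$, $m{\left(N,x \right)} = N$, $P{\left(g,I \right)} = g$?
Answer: $441$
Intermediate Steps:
$O = 3$ ($O = 5 - 2 = 3$)
$M{\left(D,V \right)} = \frac{1}{4}$ ($M{\left(D,V \right)} = \frac{1}{2 + 2} = \frac{1}{4}$)
$\left(P{\left(16,8 \right)} - \left(- m{\left(6,O \right)} + 4 M{\left(w{\left(-2,-4 \right)},-1 \right)}\right)\right)^{2} = \left(16 + \left(\left(-4\right) \frac{1}{4} + 6\right)\right)^{2} = \left(16 + \left(-1 + 6\right)\right)^{2} = \left(16 + 5\right)^{2} = 21^{2} = 441$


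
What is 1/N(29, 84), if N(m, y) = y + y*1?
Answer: 1/168 ≈ 0.0059524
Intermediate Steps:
N(m, y) = 2*y (N(m, y) = y + y = 2*y)
1/N(29, 84) = 1/(2*84) = 1/168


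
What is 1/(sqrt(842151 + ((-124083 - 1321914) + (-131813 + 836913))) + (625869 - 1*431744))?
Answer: 194125/37684414371 - sqrt(101254)/37684414371 ≈ 5.1429e-6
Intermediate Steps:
1/(sqrt(842151 + ((-124083 - 1321914) + (-131813 + 836913))) + (625869 - 1*431744)) = 1/(sqrt(842151 + (-1445997 + 705100)) + (625869 - 431744)) = 1/(sqrt(842151 - 740897) + 194125) = 1/(sqrt(101254) + 194125) = 1/(194125 + sqrt(101254))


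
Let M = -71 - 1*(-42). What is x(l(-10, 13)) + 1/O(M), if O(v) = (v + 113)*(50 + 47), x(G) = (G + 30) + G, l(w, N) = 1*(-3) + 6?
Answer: 293329/8148 ≈ 36.000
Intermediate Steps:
l(w, N) = 3 (l(w, N) = -3 + 6 = 3)
M = -29 (M = -71 + 42 = -29)
x(G) = 30 + 2*G (x(G) = (30 + G) + G = 30 + 2*G)
O(v) = 10961 + 97*v (O(v) = (113 + v)*97 = 10961 + 97*v)
x(l(-10, 13)) + 1/O(M) = (30 + 2*3) + 1/(10961 + 97*(-29)) = (30 + 6) + 1/(10961 - 2813) = 36 + 1/8148 = 293329/8148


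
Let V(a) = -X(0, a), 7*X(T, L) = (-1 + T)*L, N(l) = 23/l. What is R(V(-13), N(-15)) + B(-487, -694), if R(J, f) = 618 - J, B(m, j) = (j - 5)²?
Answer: 3424546/7 ≈ 4.8922e+5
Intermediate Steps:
X(T, L) = L*(-1 + T)/7 (X(T, L) = ((-1 + T)*L)/7 = (L*(-1 + T))/7 = L*(-1 + T)/7)
B(m, j) = (-5 + j)²
V(a) = a/7 (V(a) = -a*(-1 + 0)/7 = -a*(-1)/7 = -(-1)*a/7 = a/7)
R(V(-13), N(-15)) + B(-487, -694) = (618 - (-13)/7) + (-5 - 694)² = (618 - 1*(-13/7)) + (-699)² = (618 + 13/7) + 488601 = 4339/7 + 488601 = 3424546/7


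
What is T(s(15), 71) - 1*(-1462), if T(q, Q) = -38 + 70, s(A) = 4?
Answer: 1494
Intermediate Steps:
T(q, Q) = 32
T(s(15), 71) - 1*(-1462) = 32 - 1*(-1462) = 32 + 1462 = 1494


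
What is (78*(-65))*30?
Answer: -152100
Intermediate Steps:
(78*(-65))*30 = -5070*30 = -152100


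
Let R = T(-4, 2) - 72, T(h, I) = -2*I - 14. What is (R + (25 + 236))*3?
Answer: 513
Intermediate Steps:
T(h, I) = -14 - 2*I
R = -90 (R = (-14 - 2*2) - 72 = (-14 - 4) - 72 = -18 - 72 = -90)
(R + (25 + 236))*3 = (-90 + (25 + 236))*3 = (-90 + 261)*3 = 171*3 = 513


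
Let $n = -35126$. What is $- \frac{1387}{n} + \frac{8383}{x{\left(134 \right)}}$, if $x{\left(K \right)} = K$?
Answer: $\frac{73661779}{1176721} \approx 62.599$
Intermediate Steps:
$- \frac{1387}{n} + \frac{8383}{x{\left(134 \right)}} = - \frac{1387}{-35126} + \frac{8383}{134} = \left(-1387\right) \left(- \frac{1}{35126}\right) + 8383 \cdot \frac{1}{134} = \frac{1387}{35126} + \frac{8383}{134} = \frac{73661779}{1176721}$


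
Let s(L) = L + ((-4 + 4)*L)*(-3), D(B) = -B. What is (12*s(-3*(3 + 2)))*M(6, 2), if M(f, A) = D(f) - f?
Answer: 2160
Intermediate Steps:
M(f, A) = -2*f (M(f, A) = -f - f = -2*f)
s(L) = L (s(L) = L + (0*L)*(-3) = L + 0*(-3) = L + 0 = L)
(12*s(-3*(3 + 2)))*M(6, 2) = (12*(-3*(3 + 2)))*(-2*6) = (12*(-3*5))*(-12) = (12*(-15))*(-12) = -180*(-12) = 2160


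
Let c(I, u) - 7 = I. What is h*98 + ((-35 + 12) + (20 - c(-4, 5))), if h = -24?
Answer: -2358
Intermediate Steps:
c(I, u) = 7 + I
h*98 + ((-35 + 12) + (20 - c(-4, 5))) = -24*98 + ((-35 + 12) + (20 - (7 - 4))) = -2352 + (-23 + (20 - 1*3)) = -2352 + (-23 + (20 - 3)) = -2352 + (-23 + 17) = -2352 - 6 = -2358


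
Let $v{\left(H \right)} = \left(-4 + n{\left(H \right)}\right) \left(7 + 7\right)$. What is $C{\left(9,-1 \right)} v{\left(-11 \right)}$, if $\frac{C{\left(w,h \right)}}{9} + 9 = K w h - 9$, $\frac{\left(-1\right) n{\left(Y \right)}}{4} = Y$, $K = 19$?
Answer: $-952560$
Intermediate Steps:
$n{\left(Y \right)} = - 4 Y$
$C{\left(w,h \right)} = -162 + 171 h w$ ($C{\left(w,h \right)} = -81 + 9 \left(19 w h - 9\right) = -81 + 9 \left(19 h w - 9\right) = -81 + 9 \left(-9 + 19 h w\right) = -81 + \left(-81 + 171 h w\right) = -162 + 171 h w$)
$v{\left(H \right)} = -56 - 56 H$ ($v{\left(H \right)} = \left(-4 - 4 H\right) \left(7 + 7\right) = \left(-4 - 4 H\right) 14 = -56 - 56 H$)
$C{\left(9,-1 \right)} v{\left(-11 \right)} = \left(-162 + 171 \left(-1\right) 9\right) \left(-56 - -616\right) = \left(-162 - 1539\right) \left(-56 + 616\right) = \left(-1701\right) 560 = -952560$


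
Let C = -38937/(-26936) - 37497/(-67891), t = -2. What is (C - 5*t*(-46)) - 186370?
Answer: -341654604985021/1828711976 ≈ -1.8683e+5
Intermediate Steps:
C = 3653491059/1828711976 (C = -38937*(-1/26936) - 37497*(-1/67891) = 38937/26936 + 37497/67891 = 3653491059/1828711976 ≈ 1.9978)
(C - 5*t*(-46)) - 186370 = (3653491059/1828711976 - 5*(-2)*(-46)) - 186370 = (3653491059/1828711976 + 10*(-46)) - 186370 = (3653491059/1828711976 - 460) - 186370 = -837554017901/1828711976 - 186370 = -341654604985021/1828711976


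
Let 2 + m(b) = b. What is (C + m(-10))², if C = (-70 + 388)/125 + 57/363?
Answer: 19781578609/228765625 ≈ 86.471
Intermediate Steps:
C = 40853/15125 (C = 318*(1/125) + 57*(1/363) = 318/125 + 19/121 = 40853/15125 ≈ 2.7010)
m(b) = -2 + b
(C + m(-10))² = (40853/15125 + (-2 - 10))² = (40853/15125 - 12)² = (-140647/15125)² = 19781578609/228765625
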